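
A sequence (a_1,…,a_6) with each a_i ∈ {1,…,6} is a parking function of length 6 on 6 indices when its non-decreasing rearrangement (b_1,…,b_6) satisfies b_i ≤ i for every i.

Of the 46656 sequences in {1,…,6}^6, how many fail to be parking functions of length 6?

29849

#PF = (7−6)·7^(6−1) = 1×16807 = 16807
Check (5,5,3,2,1,5) → sorted (1,2,3,5,5,5): b_4=5>4, not a PF.
So 46656 − 16807 = 29849 fail.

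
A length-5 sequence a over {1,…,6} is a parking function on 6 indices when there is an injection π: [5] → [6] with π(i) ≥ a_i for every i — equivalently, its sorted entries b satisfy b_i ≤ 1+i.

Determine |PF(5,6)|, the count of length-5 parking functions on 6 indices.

4802

|PF| = (7−5)·7^(5−1) = 2·2401 = 4802 (Konheim–Weiss)
Example (4,2,3,1,5) → sorted (1,2,3,4,5): b_i ≤ 1+i ∀i, a PF.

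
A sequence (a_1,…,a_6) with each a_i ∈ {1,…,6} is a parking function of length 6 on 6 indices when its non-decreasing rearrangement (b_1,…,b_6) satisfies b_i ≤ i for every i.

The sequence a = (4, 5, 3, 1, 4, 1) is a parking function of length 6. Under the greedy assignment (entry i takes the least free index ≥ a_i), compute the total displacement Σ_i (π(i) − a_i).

Σπ(i) = 1+…+6 = 21; Σa = 4+5+3+1+4+1 = 18; disp = 21−18 = 3.

3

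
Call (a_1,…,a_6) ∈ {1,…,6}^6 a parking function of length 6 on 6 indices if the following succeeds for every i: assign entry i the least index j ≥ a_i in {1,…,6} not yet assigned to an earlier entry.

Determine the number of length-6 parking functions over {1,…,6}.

|PF| = (7−6)·7^(6−1) = 1 · 16807 = 16807 (Pollak)
Check (6,4,3,3,1,2) → sorted (1,2,3,3,4,6): b_i ≤ i ∀i, a PF.

16807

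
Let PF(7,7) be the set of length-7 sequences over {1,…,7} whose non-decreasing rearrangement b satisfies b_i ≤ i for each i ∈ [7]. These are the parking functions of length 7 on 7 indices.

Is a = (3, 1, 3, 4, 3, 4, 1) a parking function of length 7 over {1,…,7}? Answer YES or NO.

YES

Order a: b = (1, 1, 3, 3, 3, 4, 4).
  b_1=1 ≤ 1
  b_2=1 ≤ 2
  b_3=3 ≤ 3
  b_4=3 ≤ 4
  b_5=3 ≤ 5
  b_6=4 ≤ 6
  b_7=4 ≤ 7
All bounds hold ⇒ YES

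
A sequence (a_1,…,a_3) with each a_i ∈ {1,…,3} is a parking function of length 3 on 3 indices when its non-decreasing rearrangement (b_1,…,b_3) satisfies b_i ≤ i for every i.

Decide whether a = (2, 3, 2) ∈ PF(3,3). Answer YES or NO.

NO

Rearranged: b = (2, 2, 3).
  b_1=2 > 1
  fails at i=1 ⇒ NO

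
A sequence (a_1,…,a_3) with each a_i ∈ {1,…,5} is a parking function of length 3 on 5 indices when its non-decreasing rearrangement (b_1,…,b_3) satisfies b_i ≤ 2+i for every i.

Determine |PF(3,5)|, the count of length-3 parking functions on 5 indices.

108

Count = (5−3+1)·(5+1)^(3−1) = 3 · 36 = 108 (Pollak)
E.g. (1,4,1) → sorted (1,1,4): b_i ≤ 2+i ∀i, a PF.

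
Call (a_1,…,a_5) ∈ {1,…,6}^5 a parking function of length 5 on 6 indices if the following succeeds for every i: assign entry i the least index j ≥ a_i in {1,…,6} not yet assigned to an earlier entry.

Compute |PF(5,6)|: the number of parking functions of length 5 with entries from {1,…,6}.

4802

#PF = (6+1−5)·(6+1)^{5−1} = 2×2401 = 4802
One tuple (1,3,6,1,3) → sorted (1,1,3,3,6): b_i ≤ 1+i ∀i, a PF.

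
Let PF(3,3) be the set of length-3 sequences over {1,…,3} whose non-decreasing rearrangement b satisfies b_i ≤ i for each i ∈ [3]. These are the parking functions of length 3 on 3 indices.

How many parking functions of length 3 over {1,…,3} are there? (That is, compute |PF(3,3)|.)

16

Count = (3+1−3)·(3+1)^{3−1} = 1·16 = 16
E.g. (3,2,1) → sorted (1,2,3): b_i ≤ i ∀i, a PF.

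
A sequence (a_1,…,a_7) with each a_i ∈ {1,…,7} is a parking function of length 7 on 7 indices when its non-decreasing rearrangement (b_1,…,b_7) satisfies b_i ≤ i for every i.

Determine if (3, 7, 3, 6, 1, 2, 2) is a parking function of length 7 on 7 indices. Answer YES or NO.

YES

Sorted: b = (1, 2, 2, 3, 3, 6, 7).
  b_1=1 ≤ 1
  b_2=2 ≤ 2
  b_3=2 ≤ 3
  b_4=3 ≤ 4
  b_5=3 ≤ 5
  b_6=6 ≤ 6
  b_7=7 ≤ 7
All bounds hold ⇒ YES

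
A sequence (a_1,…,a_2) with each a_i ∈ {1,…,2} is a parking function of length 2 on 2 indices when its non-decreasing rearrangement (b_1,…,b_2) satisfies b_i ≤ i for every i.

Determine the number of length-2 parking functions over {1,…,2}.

3

|PF(2,2)| = (2−2+1)·(2+1)^(2−1) = 1 · 3 = 3 (Konheim–Weiss)
E.g. (1,1) → sorted (1,1): b_i ≤ i ∀i, a PF.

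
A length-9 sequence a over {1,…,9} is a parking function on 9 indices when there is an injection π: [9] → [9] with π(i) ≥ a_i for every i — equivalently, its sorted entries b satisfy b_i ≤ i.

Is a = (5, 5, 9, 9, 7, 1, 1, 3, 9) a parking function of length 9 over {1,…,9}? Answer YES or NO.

NO

Order a: b = (1, 1, 3, 5, 5, 7, 9, 9, 9).
  b_1=1 ≤ 1
  b_2=1 ≤ 2
  b_3=3 ≤ 3
  b_4=5 > 4
  fails at i=4 ⇒ NO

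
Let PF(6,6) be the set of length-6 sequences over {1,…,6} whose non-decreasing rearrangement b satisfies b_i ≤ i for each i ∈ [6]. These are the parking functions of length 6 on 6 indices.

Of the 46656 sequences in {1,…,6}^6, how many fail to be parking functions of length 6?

29849

#PF = (7−6)·7^(6−1) = 1×16807 = 16807 (Pollak)
Check (4,5,5,4,6,3) → sorted (3,4,4,5,5,6): b_1=3>1, not a PF.
So 46656 − 16807 = 29849 fail.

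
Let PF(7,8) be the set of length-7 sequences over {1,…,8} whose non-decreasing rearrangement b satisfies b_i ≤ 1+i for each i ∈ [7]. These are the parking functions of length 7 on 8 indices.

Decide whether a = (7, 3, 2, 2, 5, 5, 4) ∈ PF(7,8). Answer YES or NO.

YES

Order a: b = (2, 2, 3, 4, 5, 5, 7).
  b_1=2 ≤ 2
  b_2=2 ≤ 3
  b_3=3 ≤ 4
  b_4=4 ≤ 5
  b_5=5 ≤ 6
  b_6=5 ≤ 7
  b_7=7 ≤ 8
All bounds hold ⇒ YES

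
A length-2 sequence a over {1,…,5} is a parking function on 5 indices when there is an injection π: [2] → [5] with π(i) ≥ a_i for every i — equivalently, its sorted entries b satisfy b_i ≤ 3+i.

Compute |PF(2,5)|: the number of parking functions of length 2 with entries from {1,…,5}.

24

|PF(2,5)| = 4·6^1 = 4 · 6 = 24
One tuple (1,1) → sorted (1,1): b_i ≤ 3+i ∀i, a PF.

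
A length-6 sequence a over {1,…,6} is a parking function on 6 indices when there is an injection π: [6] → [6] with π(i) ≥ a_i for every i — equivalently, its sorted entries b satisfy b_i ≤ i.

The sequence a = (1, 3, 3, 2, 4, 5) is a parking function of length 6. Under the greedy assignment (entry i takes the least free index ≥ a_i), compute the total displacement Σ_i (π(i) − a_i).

Σπ(i) = 1+…+6 = 21; Σa = 1+3+3+2+4+5 = 18; disp = 21−18 = 3.

3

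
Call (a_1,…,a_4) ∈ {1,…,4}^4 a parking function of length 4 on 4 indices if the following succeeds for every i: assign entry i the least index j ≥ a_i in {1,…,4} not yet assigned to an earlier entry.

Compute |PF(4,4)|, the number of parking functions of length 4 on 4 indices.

#PF = 1·5^3 = 1×125 = 125 (Konheim–Weiss)
One tuple (1,2,1,3) → sorted (1,1,2,3): b_i ≤ i ∀i, a PF.

125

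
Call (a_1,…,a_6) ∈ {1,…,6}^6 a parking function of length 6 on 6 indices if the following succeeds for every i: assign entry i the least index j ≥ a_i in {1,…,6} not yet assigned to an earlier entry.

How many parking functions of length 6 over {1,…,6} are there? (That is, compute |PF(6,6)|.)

16807

|PF(6,6)| = (6−6+1)·(6+1)^(6−1) = 1×16807 = 16807 (Pollak)
One tuple (3,1,6,3,4,2) → sorted (1,2,3,3,4,6): b_i ≤ i ∀i, a PF.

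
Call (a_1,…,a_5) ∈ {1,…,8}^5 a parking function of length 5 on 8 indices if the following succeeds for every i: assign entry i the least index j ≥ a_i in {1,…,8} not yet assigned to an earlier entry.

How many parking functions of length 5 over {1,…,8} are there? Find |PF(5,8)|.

Count = (9−5)·9^(5−1) = 4×6561 = 26244 (Pollak)
Example (7,5,2,5,5) → sorted (2,5,5,5,7): b_i ≤ 3+i ∀i, a PF.

26244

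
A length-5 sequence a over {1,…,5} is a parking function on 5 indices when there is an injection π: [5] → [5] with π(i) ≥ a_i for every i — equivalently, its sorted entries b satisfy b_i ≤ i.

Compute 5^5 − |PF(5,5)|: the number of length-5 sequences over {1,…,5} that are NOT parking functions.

#PF = 1·6^4 = 1·1296 = 1296 [KW]
E.g. (4,5,4,5,2) → sorted (2,4,4,5,5): b_1=2>1, not a PF.
5^5 − 1296 = 3125 − 1296 = 1829

1829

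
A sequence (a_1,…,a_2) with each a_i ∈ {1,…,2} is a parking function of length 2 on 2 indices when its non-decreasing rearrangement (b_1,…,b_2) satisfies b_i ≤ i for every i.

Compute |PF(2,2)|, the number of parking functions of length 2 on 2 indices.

3

Count = 1·3^1 = 1·3 = 3 (Konheim–Weiss)
Example (1,2) → sorted (1,2): b_i ≤ i ∀i, a PF.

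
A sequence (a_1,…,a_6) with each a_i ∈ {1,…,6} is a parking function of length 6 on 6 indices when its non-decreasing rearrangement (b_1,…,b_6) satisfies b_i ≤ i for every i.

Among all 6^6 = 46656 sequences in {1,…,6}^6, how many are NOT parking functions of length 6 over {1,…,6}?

29849

Count = 1·7^5 = 1·16807 = 16807 (Pollak)
One tuple (6,3,6,3,4,6) → sorted (3,3,4,6,6,6): b_1=3>1, not a PF.
So 46656 − 16807 = 29849 fail.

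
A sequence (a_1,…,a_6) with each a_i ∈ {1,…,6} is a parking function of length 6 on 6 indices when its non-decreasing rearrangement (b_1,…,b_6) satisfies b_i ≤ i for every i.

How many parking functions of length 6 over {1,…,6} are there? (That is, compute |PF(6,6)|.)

16807

|PF(6,6)| = (6+1−6)·(6+1)^{6−1} = 1 · 16807 = 16807
Check (5,2,2,4,4,1) → sorted (1,2,2,4,4,5): b_i ≤ i ∀i, a PF.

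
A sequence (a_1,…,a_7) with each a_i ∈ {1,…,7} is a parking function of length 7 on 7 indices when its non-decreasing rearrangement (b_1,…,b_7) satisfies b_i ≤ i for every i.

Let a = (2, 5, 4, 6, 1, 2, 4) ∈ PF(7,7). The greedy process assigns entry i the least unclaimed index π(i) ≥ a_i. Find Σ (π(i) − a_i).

4

Σπ = 7·8/2 = 28 (π permutes [7]); Σa = 2+5+4+6+1+2+4 = 24; disp = 28−24 = 4.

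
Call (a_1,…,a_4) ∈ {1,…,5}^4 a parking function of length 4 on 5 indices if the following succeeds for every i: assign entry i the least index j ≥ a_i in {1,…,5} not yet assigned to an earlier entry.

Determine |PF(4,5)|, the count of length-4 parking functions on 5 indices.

432

#PF = 2·6^3 = 2×216 = 432 (Pollak)
Example (3,1,2,5) → sorted (1,2,3,5): b_i ≤ 1+i ∀i, a PF.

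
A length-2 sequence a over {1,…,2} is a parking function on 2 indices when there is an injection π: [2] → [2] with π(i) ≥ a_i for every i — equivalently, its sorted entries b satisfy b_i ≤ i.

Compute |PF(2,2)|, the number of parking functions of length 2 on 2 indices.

Count = 1·3^1 = 1×3 = 3 (Konheim–Weiss)
Check (1,2) → sorted (1,2): b_i ≤ i ∀i, a PF.

3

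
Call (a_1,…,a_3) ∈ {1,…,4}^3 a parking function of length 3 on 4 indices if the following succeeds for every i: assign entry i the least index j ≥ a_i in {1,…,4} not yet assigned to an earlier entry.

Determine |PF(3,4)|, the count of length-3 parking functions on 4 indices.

Count = 2·5^2 = 2×25 = 50 [KW]
One tuple (4,2,3) → sorted (2,3,4): b_i ≤ 1+i ∀i, a PF.

50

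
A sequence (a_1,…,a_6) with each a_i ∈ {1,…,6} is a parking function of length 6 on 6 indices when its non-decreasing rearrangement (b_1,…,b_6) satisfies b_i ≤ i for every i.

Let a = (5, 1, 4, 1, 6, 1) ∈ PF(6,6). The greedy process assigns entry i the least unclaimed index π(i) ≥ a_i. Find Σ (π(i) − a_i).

3

Σπ = 6·7/2 = 21 (π permutes [6]); Σa = 5+1+4+1+6+1 = 18; disp = 21−18 = 3.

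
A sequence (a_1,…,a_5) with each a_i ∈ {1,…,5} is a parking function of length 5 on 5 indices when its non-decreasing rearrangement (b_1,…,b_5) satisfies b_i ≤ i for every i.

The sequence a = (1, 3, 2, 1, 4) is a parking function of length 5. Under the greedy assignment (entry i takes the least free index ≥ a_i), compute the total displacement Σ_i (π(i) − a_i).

Σπ(i) = 1+…+5 = 15; Σa = 1+3+2+1+4 = 11; disp = 15−11 = 4.

4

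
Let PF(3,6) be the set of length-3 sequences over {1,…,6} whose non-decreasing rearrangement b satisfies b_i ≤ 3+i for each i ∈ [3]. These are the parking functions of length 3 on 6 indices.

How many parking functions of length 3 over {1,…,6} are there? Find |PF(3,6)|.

196

Count = (6+1−3)·(6+1)^{3−1} = 4×49 = 196 (Pollak)
Example (1,2,5) → sorted (1,2,5): b_i ≤ 3+i ∀i, a PF.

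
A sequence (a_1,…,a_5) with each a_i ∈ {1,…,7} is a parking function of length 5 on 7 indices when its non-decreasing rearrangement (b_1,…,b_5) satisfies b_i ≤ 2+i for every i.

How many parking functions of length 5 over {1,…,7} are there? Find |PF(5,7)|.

12288

#PF = 3·8^4 = 3×4096 = 12288 (Konheim–Weiss)
One tuple (5,6,2,2,5) → sorted (2,2,5,5,6): b_i ≤ 2+i ∀i, a PF.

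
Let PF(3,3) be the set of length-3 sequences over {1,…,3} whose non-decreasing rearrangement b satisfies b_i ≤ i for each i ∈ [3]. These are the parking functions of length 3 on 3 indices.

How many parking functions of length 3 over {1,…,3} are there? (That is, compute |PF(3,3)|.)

|PF| = 1·4^2 = 1×16 = 16 (Konheim–Weiss)
E.g. (1,3,1) → sorted (1,1,3): b_i ≤ i ∀i, a PF.

16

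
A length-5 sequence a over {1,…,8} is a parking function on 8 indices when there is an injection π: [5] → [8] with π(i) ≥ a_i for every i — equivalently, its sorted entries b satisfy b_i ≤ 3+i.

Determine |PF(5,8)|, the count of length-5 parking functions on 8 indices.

|PF(5,8)| = 4·9^4 = 4 · 6561 = 26244 [KW]
One tuple (7,3,1,7,5) → sorted (1,3,5,7,7): b_i ≤ 3+i ∀i, a PF.

26244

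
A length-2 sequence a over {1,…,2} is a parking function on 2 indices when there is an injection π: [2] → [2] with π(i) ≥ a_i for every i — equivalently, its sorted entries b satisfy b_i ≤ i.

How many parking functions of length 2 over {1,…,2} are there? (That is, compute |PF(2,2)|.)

3

|PF| = (3−2)·3^(2−1) = 1·3 = 3 (Konheim–Weiss)
Check (1,2) → sorted (1,2): b_i ≤ i ∀i, a PF.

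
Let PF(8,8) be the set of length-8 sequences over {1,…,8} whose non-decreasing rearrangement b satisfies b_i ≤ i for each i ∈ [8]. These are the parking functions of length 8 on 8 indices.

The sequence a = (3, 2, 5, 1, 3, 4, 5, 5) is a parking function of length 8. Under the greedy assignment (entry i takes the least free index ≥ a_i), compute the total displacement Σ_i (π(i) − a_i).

Σπ(i) = 1+…+8 = 36; Σa = 3+2+5+1+3+4+5+5 = 28; disp = 36−28 = 8.

8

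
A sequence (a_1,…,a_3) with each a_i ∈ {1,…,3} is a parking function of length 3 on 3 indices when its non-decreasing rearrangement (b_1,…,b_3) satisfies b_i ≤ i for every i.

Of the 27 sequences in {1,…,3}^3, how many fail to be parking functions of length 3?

11

|PF| = (3−3+1)·(3+1)^(3−1) = 1×16 = 16 [KW]
One tuple (3,2,3) → sorted (2,3,3): b_1=2>1, not a PF.
3^3 − 16 = 27 − 16 = 11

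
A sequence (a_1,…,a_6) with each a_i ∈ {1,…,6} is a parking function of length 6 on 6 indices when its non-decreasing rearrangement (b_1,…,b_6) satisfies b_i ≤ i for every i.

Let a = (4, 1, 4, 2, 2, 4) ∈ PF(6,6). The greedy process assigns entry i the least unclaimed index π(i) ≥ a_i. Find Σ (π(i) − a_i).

Σπ = 6·7/2 = 21 (π permutes [6]); Σa = 4+1+4+2+2+4 = 17; disp = 21−17 = 4.

4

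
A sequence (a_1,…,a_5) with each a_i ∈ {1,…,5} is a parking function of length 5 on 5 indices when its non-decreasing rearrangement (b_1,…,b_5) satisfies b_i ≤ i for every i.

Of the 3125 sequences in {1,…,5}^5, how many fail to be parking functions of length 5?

Count = (5−5+1)·(5+1)^(5−1) = 1 · 1296 = 1296 (Pollak)
Check (5,1,5,5,5) → sorted (1,5,5,5,5): b_2=5>2, not a PF.
5^5 − 1296 = 3125 − 1296 = 1829

1829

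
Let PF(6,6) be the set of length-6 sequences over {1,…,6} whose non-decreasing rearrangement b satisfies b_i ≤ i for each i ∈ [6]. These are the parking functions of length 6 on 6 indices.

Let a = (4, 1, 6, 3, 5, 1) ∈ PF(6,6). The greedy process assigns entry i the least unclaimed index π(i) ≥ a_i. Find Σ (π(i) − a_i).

Σπ = 21 ({1..6} each once); Σa = 4+1+6+3+5+1 = 20; disp = 21−20 = 1.

1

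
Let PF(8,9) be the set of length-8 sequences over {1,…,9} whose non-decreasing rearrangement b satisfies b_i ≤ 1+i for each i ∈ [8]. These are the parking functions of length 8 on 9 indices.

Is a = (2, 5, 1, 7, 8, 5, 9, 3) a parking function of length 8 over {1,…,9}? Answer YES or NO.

YES

Order a: b = (1, 2, 3, 5, 5, 7, 8, 9).
  b_1=1 ≤ 2
  b_2=2 ≤ 3
  b_3=3 ≤ 4
  b_4=5 ≤ 5
  b_5=5 ≤ 6
  b_6=7 ≤ 7
  b_7=8 ≤ 8
  b_8=9 ≤ 9
All bounds hold ⇒ YES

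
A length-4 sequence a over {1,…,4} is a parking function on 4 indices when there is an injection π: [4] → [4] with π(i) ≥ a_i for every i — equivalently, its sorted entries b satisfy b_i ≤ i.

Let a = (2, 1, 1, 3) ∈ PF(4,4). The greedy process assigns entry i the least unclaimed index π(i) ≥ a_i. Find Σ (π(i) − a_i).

3

Σπ = 10 ({1..4} each once); Σa = 2+1+1+3 = 7; disp = 10−7 = 3.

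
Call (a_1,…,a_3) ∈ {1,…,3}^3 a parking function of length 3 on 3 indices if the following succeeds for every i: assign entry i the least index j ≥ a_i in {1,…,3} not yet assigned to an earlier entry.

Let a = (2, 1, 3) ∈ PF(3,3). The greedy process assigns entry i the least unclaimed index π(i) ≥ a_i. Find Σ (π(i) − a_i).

Σπ(i) = 1+…+3 = 6; Σa = 2+1+3 = 6; disp = 6−6 = 0.

0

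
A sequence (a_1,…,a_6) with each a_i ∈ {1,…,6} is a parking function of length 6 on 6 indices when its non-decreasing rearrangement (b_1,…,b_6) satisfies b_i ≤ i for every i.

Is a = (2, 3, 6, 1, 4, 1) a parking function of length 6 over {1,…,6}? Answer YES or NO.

YES

Rearranged: b = (1, 1, 2, 3, 4, 6).
  b_1=1 ≤ 1
  b_2=1 ≤ 2
  b_3=2 ≤ 3
  b_4=3 ≤ 4
  b_5=4 ≤ 5
  b_6=6 ≤ 6
All bounds hold ⇒ YES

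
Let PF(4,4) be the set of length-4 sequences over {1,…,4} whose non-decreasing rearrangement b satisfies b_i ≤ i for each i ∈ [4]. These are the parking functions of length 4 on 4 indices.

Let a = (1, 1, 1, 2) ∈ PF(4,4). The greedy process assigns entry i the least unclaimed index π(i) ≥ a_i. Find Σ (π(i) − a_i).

5

Σπ(i) = 1+…+4 = 10; Σa = 1+1+1+2 = 5; disp = 10−5 = 5.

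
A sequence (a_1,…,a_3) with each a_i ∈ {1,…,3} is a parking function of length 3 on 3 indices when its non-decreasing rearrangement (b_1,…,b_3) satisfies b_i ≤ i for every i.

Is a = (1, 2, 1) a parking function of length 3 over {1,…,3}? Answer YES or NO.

YES

Sorted: b = (1, 1, 2).
  b_1=1 ≤ 1
  b_2=1 ≤ 2
  b_3=2 ≤ 3
All bounds hold ⇒ YES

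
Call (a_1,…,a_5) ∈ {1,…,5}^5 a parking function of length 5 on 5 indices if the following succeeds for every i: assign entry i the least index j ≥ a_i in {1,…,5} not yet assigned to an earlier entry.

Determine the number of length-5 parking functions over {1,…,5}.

1296

|PF| = (6−5)·6^(5−1) = 1×1296 = 1296 [KW]
Example (4,1,5,3,2) → sorted (1,2,3,4,5): b_i ≤ i ∀i, a PF.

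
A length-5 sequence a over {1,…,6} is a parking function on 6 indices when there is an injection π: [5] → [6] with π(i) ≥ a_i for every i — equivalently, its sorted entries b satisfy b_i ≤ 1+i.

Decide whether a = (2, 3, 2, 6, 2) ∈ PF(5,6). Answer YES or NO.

Order a: b = (2, 2, 2, 3, 6).
  b_1=2 ≤ 2
  b_2=2 ≤ 3
  b_3=2 ≤ 4
  b_4=3 ≤ 5
  b_5=6 ≤ 6
All bounds hold ⇒ YES

YES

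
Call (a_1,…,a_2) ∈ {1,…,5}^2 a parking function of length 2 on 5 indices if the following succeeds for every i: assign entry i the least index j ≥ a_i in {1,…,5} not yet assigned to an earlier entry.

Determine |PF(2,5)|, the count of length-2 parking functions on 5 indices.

24

Count = (5+1−2)·(5+1)^{2−1} = 4·6 = 24 [KW]
E.g. (1,5) → sorted (1,5): b_i ≤ 3+i ∀i, a PF.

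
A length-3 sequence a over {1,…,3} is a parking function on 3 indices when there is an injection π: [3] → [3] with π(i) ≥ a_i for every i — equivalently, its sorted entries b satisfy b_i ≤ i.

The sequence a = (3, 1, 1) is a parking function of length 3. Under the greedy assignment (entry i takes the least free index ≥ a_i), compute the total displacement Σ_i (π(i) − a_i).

1

Σπ = 3·4/2 = 6 (π permutes [3]); Σa = 3+1+1 = 5; disp = 6−5 = 1.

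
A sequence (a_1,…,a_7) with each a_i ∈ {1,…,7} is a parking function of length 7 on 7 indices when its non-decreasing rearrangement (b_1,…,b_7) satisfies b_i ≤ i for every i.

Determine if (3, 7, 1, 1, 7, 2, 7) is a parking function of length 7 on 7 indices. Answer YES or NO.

Rearranged: b = (1, 1, 2, 3, 7, 7, 7).
  b_1=1 ≤ 1
  b_2=1 ≤ 2
  b_3=2 ≤ 3
  b_4=3 ≤ 4
  b_5=7 > 5
  fails at i=5 ⇒ NO

NO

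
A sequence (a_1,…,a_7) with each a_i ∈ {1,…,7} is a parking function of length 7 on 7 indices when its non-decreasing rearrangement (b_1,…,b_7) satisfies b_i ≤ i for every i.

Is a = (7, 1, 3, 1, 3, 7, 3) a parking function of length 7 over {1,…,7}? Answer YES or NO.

NO

Sorted: b = (1, 1, 3, 3, 3, 7, 7).
  b_1=1 ≤ 1
  b_2=1 ≤ 2
  b_3=3 ≤ 3
  b_4=3 ≤ 4
  b_5=3 ≤ 5
  b_6=7 > 6
  fails at i=6 ⇒ NO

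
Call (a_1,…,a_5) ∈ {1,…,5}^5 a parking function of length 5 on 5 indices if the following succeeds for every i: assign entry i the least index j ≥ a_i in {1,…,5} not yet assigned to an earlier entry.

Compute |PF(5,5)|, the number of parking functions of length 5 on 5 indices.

1296

|PF(5,5)| = (5+1−5)·(5+1)^{5−1} = 1·1296 = 1296 (Konheim–Weiss)
E.g. (2,4,1,3,2) → sorted (1,2,2,3,4): b_i ≤ i ∀i, a PF.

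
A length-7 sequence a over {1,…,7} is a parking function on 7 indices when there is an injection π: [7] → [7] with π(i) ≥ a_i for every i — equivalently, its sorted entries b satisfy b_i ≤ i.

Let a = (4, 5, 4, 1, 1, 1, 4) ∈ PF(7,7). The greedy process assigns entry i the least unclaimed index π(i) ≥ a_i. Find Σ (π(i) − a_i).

8

Σπ = 28 ({1..7} each once); Σa = 4+5+4+1+1+1+4 = 20; disp = 28−20 = 8.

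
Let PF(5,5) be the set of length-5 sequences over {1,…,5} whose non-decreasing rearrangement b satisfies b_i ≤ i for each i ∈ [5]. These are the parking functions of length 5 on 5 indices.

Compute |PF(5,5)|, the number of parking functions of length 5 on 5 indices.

1296

|PF| = (5−5+1)·(5+1)^(5−1) = 1·1296 = 1296
Example (1,3,4,2,3) → sorted (1,2,3,3,4): b_i ≤ i ∀i, a PF.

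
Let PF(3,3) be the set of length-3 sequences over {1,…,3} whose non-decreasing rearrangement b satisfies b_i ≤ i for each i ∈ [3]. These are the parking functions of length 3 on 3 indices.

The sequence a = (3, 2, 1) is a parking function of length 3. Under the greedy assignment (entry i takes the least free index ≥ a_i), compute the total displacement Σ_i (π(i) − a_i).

Σπ(i) = 1+…+3 = 6; Σa = 3+2+1 = 6; disp = 6−6 = 0.

0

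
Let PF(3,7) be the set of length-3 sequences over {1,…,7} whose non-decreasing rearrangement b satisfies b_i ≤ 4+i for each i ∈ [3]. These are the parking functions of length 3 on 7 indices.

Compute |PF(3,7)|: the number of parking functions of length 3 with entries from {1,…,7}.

320

|PF(3,7)| = (7+1−3)·(7+1)^{3−1} = 5 · 64 = 320 (Konheim–Weiss)
E.g. (4,5,5) → sorted (4,5,5): b_i ≤ 4+i ∀i, a PF.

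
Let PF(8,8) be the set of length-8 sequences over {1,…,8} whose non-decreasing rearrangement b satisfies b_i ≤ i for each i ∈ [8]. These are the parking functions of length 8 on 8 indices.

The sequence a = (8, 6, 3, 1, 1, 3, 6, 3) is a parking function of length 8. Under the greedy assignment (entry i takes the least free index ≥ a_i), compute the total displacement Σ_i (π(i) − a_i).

5

Σπ(i) = 1+…+8 = 36; Σa = 8+6+3+1+1+3+6+3 = 31; disp = 36−31 = 5.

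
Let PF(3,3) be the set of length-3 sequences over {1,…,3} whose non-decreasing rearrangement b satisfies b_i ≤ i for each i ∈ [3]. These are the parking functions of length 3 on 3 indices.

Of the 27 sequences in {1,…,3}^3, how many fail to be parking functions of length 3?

11

|PF| = (3−3+1)·(3+1)^(3−1) = 1 · 16 = 16 (Pollak)
Example (3,3,2) → sorted (2,3,3): b_1=2>1, not a PF.
Total 27; non-PF = 27−16 = 11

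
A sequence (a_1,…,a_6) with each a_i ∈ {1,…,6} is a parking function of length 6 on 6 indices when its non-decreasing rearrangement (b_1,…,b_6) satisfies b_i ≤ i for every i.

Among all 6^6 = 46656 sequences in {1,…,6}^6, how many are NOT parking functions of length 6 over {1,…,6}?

#PF = (6+1−6)·(6+1)^{6−1} = 1·16807 = 16807 (Pollak)
One tuple (6,5,4,5,1,4) → sorted (1,4,4,5,5,6): b_2=4>2, not a PF.
Total 46656; non-PF = 46656−16807 = 29849

29849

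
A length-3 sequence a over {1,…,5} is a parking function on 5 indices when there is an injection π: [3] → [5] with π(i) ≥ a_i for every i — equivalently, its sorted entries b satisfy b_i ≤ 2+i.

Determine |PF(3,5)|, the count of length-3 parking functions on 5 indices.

Count = 3·6^2 = 3×36 = 108 (Konheim–Weiss)
E.g. (2,1,4) → sorted (1,2,4): b_i ≤ 2+i ∀i, a PF.

108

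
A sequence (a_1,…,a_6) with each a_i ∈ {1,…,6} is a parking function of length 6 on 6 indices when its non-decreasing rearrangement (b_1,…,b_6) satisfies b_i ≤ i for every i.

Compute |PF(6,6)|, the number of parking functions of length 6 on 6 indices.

Count = (7−6)·7^(6−1) = 1 · 16807 = 16807 (Pollak)
One tuple (2,5,6,2,2,1) → sorted (1,2,2,2,5,6): b_i ≤ i ∀i, a PF.

16807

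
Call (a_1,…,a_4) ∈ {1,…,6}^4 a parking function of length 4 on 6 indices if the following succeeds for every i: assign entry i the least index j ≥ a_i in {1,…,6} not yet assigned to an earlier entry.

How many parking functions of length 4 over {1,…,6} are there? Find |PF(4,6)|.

1029

|PF(4,6)| = (6−4+1)·(6+1)^(4−1) = 3·343 = 1029 [KW]
Example (2,1,2,4) → sorted (1,2,2,4): b_i ≤ 2+i ∀i, a PF.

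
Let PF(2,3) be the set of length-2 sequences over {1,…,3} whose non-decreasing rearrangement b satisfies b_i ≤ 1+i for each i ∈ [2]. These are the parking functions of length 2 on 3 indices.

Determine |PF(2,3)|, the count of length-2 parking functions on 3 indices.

8

#PF = (3+1−2)·(3+1)^{2−1} = 2 · 4 = 8 (Konheim–Weiss)
One tuple (2,2) → sorted (2,2): b_i ≤ 1+i ∀i, a PF.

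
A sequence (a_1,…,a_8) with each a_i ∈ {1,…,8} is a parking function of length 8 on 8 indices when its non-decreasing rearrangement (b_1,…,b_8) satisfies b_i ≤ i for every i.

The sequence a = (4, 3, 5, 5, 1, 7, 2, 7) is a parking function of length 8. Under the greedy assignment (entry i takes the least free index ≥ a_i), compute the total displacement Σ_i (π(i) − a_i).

Σπ = 8·9/2 = 36 (π permutes [8]); Σa = 4+3+5+5+1+7+2+7 = 34; disp = 36−34 = 2.

2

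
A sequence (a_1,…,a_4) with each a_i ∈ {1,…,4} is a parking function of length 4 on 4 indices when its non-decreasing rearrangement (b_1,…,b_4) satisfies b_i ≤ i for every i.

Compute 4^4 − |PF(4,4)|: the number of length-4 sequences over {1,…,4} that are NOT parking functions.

131

Count = (5−4)·5^(4−1) = 1 · 125 = 125 [KW]
E.g. (2,2,2,4) → sorted (2,2,2,4): b_1=2>1, not a PF.
Total 256; non-PF = 256−125 = 131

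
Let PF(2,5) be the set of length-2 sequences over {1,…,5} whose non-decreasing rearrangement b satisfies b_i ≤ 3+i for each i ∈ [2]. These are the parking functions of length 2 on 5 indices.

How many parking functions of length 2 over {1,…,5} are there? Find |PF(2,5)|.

24

|PF| = (5+1−2)·(5+1)^{2−1} = 4·6 = 24 (Pollak)
Check (1,3) → sorted (1,3): b_i ≤ 3+i ∀i, a PF.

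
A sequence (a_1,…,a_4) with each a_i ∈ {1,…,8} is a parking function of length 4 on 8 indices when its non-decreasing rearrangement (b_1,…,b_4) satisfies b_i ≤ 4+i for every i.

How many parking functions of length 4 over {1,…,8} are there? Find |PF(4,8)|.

3645

Count = 5·9^3 = 5 · 729 = 3645 (Pollak)
Check (5,8,1,1) → sorted (1,1,5,8): b_i ≤ 4+i ∀i, a PF.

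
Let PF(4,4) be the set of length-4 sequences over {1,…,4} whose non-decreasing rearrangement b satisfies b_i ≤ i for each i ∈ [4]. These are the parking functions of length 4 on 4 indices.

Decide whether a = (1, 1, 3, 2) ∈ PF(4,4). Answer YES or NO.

Rearranged: b = (1, 1, 2, 3).
  b_1=1 ≤ 1
  b_2=1 ≤ 2
  b_3=2 ≤ 3
  b_4=3 ≤ 4
All bounds hold ⇒ YES

YES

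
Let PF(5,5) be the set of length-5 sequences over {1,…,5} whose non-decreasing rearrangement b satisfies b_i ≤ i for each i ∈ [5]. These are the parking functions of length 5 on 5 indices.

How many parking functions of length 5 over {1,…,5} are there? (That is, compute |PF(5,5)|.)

Count = (5−5+1)·(5+1)^(5−1) = 1 · 1296 = 1296 (Pollak)
One tuple (5,2,1,1,3) → sorted (1,1,2,3,5): b_i ≤ i ∀i, a PF.

1296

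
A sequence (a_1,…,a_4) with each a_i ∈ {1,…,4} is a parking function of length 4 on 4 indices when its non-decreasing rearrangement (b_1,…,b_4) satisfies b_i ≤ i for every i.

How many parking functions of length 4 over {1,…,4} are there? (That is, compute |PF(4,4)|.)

Count = (4−4+1)·(4+1)^(4−1) = 1·125 = 125 [KW]
Example (3,3,1,2) → sorted (1,2,3,3): b_i ≤ i ∀i, a PF.

125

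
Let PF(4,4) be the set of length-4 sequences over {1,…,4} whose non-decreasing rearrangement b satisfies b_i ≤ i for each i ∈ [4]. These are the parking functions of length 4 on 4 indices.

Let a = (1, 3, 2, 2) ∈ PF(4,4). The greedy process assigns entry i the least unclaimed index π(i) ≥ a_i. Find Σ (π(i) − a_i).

2

Σπ = 10 ({1..4} each once); Σa = 1+3+2+2 = 8; disp = 10−8 = 2.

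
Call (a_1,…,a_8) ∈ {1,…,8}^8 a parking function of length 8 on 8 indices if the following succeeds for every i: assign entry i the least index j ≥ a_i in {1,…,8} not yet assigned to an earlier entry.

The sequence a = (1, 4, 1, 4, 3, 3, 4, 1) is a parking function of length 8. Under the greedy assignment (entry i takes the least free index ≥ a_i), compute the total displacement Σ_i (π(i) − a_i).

15

Σπ(i) = 1+…+8 = 36; Σa = 1+4+1+4+3+3+4+1 = 21; disp = 36−21 = 15.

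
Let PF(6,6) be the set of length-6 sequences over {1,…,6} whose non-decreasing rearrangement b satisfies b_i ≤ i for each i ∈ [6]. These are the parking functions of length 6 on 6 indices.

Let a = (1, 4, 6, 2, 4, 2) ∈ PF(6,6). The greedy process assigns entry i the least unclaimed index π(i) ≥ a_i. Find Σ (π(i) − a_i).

2

Σπ(i) = 1+…+6 = 21; Σa = 1+4+6+2+4+2 = 19; disp = 21−19 = 2.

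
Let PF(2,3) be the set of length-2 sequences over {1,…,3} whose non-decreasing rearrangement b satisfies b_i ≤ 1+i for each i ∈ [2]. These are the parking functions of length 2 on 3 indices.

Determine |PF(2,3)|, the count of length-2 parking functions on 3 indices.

|PF| = 2·4^1 = 2×4 = 8 [KW]
Check (1,2) → sorted (1,2): b_i ≤ 1+i ∀i, a PF.

8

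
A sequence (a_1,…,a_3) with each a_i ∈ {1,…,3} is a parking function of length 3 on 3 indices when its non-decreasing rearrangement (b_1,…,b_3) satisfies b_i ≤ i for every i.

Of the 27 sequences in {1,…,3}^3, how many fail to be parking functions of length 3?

#PF = (3+1−3)·(3+1)^{3−1} = 1 · 16 = 16 (Konheim–Weiss)
One tuple (2,2,3) → sorted (2,2,3): b_1=2>1, not a PF.
3^3 − 16 = 27 − 16 = 11

11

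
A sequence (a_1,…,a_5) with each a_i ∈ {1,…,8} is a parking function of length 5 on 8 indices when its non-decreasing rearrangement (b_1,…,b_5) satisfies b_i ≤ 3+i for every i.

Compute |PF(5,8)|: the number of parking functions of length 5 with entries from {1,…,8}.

Count = 4·9^4 = 4·6561 = 26244
E.g. (2,5,5,4,2) → sorted (2,2,4,5,5): b_i ≤ 3+i ∀i, a PF.

26244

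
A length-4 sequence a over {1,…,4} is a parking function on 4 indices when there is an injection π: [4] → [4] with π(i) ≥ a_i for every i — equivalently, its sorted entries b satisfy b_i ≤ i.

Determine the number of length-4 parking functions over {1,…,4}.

125

|PF(4,4)| = (4−4+1)·(4+1)^(4−1) = 1×125 = 125
Check (1,1,3,1) → sorted (1,1,1,3): b_i ≤ i ∀i, a PF.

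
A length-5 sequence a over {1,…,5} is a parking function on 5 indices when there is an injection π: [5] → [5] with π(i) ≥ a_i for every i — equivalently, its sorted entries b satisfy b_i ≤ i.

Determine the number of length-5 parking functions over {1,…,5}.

1296

#PF = (6−5)·6^(5−1) = 1 · 1296 = 1296
Example (4,3,5,1,2) → sorted (1,2,3,4,5): b_i ≤ i ∀i, a PF.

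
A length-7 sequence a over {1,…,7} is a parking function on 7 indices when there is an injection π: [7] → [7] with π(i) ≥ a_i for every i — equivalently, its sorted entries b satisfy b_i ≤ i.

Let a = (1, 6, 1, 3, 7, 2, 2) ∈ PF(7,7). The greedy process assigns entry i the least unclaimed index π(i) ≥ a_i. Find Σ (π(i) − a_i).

Σπ = 28 ({1..7} each once); Σa = 1+6+1+3+7+2+2 = 22; disp = 28−22 = 6.

6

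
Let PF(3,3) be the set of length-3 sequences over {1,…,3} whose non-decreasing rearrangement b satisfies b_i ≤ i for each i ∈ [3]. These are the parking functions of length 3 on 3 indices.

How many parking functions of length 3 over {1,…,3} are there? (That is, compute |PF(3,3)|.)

|PF| = (3−3+1)·(3+1)^(3−1) = 1 · 16 = 16
Example (1,3,1) → sorted (1,1,3): b_i ≤ i ∀i, a PF.

16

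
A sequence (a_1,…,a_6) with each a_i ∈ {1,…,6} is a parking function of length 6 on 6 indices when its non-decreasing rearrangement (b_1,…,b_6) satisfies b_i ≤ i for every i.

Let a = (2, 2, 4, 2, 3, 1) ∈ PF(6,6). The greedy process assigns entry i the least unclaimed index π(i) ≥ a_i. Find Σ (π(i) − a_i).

7

Σπ = 21 ({1..6} each once); Σa = 2+2+4+2+3+1 = 14; disp = 21−14 = 7.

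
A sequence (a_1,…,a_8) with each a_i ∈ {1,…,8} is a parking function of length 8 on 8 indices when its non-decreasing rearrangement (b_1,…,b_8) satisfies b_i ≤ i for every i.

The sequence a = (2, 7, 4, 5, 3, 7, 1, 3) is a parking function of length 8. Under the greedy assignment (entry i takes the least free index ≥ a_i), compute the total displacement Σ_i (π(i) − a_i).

Σπ(i) = 1+…+8 = 36; Σa = 2+7+4+5+3+7+1+3 = 32; disp = 36−32 = 4.

4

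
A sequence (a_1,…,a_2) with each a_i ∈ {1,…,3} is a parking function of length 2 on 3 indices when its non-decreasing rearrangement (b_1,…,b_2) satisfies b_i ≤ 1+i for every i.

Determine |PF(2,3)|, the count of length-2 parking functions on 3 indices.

8

#PF = (4−2)·4^(2−1) = 2·4 = 8 [KW]
One tuple (3,2) → sorted (2,3): b_i ≤ 1+i ∀i, a PF.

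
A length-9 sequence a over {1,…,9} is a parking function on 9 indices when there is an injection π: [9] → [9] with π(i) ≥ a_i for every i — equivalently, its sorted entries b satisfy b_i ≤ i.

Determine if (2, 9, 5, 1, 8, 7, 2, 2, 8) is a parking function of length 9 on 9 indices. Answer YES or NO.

Sorted: b = (1, 2, 2, 2, 5, 7, 8, 8, 9).
  b_1=1 ≤ 1
  b_2=2 ≤ 2
  b_3=2 ≤ 3
  b_4=2 ≤ 4
  b_5=5 ≤ 5
  b_6=7 > 6
  fails at i=6 ⇒ NO

NO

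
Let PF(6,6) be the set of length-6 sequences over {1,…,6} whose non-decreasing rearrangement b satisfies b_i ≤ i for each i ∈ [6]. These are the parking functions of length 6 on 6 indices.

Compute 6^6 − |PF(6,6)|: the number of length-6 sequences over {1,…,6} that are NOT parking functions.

Count = (6−6+1)·(6+1)^(6−1) = 1 · 16807 = 16807 [KW]
Check (6,6,1,4,6,3) → sorted (1,3,4,6,6,6): b_2=3>2, not a PF.
Total 46656; non-PF = 46656−16807 = 29849

29849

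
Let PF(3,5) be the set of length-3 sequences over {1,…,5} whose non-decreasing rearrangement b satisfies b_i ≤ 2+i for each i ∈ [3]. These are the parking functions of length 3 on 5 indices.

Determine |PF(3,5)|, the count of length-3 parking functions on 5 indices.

|PF| = (6−3)·6^(3−1) = 3 · 36 = 108 (Konheim–Weiss)
Example (3,1,4) → sorted (1,3,4): b_i ≤ 2+i ∀i, a PF.

108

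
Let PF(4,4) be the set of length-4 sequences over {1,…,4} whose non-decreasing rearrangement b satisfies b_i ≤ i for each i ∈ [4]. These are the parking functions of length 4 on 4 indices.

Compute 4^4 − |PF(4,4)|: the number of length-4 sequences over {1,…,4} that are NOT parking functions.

#PF = 1·5^3 = 1×125 = 125
Example (4,4,3,1) → sorted (1,3,4,4): b_2=3>2, not a PF.
Total 256; non-PF = 256−125 = 131

131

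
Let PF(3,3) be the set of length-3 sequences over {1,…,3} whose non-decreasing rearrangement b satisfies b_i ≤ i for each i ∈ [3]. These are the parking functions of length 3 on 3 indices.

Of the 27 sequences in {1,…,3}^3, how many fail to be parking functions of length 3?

|PF(3,3)| = (3+1−3)·(3+1)^{3−1} = 1·16 = 16 (Konheim–Weiss)
One tuple (2,2,3) → sorted (2,2,3): b_1=2>1, not a PF.
3^3 − 16 = 27 − 16 = 11

11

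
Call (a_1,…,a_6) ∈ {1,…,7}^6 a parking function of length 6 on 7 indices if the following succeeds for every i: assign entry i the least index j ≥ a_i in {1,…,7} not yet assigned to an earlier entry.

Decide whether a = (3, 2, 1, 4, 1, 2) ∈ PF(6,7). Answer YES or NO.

Rearranged: b = (1, 1, 2, 2, 3, 4).
  b_1=1 ≤ 2
  b_2=1 ≤ 3
  b_3=2 ≤ 4
  b_4=2 ≤ 5
  b_5=3 ≤ 6
  b_6=4 ≤ 7
All bounds hold ⇒ YES

YES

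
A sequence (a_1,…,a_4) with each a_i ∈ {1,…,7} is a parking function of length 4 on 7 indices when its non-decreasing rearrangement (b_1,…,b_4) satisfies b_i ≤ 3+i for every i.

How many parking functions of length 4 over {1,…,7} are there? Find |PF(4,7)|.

|PF(4,7)| = 4·8^3 = 4 · 512 = 2048 (Konheim–Weiss)
Check (1,4,2,5) → sorted (1,2,4,5): b_i ≤ 3+i ∀i, a PF.

2048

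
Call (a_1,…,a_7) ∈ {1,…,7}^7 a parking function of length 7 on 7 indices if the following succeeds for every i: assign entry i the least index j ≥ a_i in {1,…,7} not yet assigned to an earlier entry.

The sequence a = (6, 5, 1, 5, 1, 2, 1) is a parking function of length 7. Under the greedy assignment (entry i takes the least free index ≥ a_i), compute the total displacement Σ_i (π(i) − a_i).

Σπ = 28 ({1..7} each once); Σa = 6+5+1+5+1+2+1 = 21; disp = 28−21 = 7.

7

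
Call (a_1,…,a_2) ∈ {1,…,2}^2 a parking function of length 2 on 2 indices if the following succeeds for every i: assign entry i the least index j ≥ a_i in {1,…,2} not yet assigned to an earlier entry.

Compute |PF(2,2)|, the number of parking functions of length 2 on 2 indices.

|PF| = (2−2+1)·(2+1)^(2−1) = 1 · 3 = 3
One tuple (2,1) → sorted (1,2): b_i ≤ i ∀i, a PF.

3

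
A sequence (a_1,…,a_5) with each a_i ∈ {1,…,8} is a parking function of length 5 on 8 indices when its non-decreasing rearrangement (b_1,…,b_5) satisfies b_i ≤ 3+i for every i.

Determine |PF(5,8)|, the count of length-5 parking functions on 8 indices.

26244

|PF| = 4·9^4 = 4×6561 = 26244 (Konheim–Weiss)
One tuple (6,5,5,3,5) → sorted (3,5,5,5,6): b_i ≤ 3+i ∀i, a PF.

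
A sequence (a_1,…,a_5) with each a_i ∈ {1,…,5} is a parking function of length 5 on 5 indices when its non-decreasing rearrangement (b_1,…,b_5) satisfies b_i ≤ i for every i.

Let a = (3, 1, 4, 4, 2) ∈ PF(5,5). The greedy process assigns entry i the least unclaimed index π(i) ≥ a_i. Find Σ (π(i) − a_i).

Σπ(i) = 1+…+5 = 15; Σa = 3+1+4+4+2 = 14; disp = 15−14 = 1.

1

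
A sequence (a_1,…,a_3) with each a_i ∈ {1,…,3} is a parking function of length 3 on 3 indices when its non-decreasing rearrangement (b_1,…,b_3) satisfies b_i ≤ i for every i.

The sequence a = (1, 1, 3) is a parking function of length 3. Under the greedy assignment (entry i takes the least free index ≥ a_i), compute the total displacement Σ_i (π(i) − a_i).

1

Σπ(i) = 1+…+3 = 6; Σa = 1+1+3 = 5; disp = 6−5 = 1.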